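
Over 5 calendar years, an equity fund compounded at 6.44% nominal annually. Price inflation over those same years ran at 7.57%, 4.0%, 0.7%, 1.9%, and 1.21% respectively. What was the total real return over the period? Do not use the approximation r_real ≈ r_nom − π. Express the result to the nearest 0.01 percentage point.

Cumulative inflation factor: 1.0757 × 1.040 × 1.007 × 1.019 × 1.0121 ≈ 1.16185.
Nominal growth factor: 1.36623. Real growth factor = 1.36623 / 1.16185 ≈ 1.17591.
Total real return ≈ 17.5906%.

17.59%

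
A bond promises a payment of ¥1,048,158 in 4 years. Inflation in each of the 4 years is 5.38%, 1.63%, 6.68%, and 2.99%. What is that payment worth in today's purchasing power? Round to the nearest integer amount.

¥890,776

Price-level factor over 4 years: 1.0538 × 1.0163 × 1.0668 × 1.0299 ≈ 1.1766794938.
Purchasing power today: ¥1,048,158 divided by that factor.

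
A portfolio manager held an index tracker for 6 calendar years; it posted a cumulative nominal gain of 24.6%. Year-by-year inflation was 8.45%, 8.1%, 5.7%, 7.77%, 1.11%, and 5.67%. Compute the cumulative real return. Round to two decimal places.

-12.67%

Cumulative inflation factor: 1.0845 × 1.081 × 1.057 × 1.0777 × 1.0111 × 1.0567 ≈ 1.42684.
Nominal growth factor: 1.24600. Real growth factor = 1.24600 / 1.42684 ≈ 0.87326.
Total real return ≈ -12.6739%.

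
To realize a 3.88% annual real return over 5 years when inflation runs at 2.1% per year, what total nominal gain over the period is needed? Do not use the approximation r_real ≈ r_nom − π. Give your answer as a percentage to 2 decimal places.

Required annual nominal rate: (1+3.88%)(1+2.1%) − 1 = 6.06148%.
Cumulative over 5 years: (1 + 0.0606148)^5 − 1 ≈ 0.34211.

34.21%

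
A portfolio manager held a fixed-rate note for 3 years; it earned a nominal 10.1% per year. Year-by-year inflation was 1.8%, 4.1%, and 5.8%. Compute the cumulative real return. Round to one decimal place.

19.0%

Cumulative inflation factor: 1.018 × 1.041 × 1.058 ≈ 1.12120.
Nominal growth factor: 1.33463. Real growth factor = 1.33463 / 1.12120 ≈ 1.19036.
Total real return ≈ 19.0359%.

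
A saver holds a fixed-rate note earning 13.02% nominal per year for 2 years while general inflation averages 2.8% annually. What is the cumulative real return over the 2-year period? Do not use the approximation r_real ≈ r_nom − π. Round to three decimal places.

The annual real rate is (1+13.02%)/(1+2.8%) − 1 = 9.9416%.
Compounded over 2 years: (1 + 0.099416)^2 − 1 ≈ 0.20872.

20.872%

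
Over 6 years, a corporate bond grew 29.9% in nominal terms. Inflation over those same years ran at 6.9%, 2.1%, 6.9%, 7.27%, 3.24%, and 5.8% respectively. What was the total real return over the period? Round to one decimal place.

Cumulative inflation factor: 1.069 × 1.021 × 1.069 × 1.0727 × 1.0324 × 1.058 ≈ 1.36708.
Nominal growth factor: 1.29900. Real growth factor = 1.29900 / 1.36708 ≈ 0.95020.
Total real return ≈ -4.9798%.

-5.0%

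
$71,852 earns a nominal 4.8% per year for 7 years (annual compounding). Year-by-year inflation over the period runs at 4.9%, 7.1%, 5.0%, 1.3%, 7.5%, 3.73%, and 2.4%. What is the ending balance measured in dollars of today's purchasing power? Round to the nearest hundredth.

$73,112.45

Nominal value at maturity: $71,852 × (1 + 4.8%)^7 ≈ $99,762.62.
Price-level factor over 7 years: 1.049 × 1.071 × 1.050 × 1.013 × 1.075 × 1.0373 × 1.024 ≈ 1.3645093070.
The maturity value deflated by that factor is the answer in today's purchasing power.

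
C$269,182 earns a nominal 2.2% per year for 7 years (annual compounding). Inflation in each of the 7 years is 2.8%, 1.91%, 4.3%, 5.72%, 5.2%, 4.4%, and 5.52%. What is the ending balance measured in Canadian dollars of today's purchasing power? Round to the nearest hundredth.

C$234,153.09

Nominal value at maturity: C$269,182 × (1 + 2.2%)^7 ≈ C$313,474.55.
Price-level factor over 7 years: 1.028 × 1.0191 × 1.043 × 1.0572 × 1.052 × 1.044 × 1.0552 ≈ 1.3387589898.
Dividing the nominal maturity value by the price-level factor gives the value in today's money.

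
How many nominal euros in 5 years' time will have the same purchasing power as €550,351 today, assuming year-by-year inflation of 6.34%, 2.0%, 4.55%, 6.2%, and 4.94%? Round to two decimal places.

Cumulative price-level factor: 1.0634 × 1.020 × 1.0455 × 1.062 × 1.0494 ≈ 1.2638235436.
Multiplying €550,351 by the price-level factor gives the future nominal sum.

€695,546.55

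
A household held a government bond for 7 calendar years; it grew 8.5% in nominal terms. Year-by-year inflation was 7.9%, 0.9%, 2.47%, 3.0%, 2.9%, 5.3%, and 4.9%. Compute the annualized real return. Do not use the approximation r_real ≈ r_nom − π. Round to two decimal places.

Cumulative inflation factor: 1.079 × 1.009 × 1.0247 × 1.030 × 1.029 × 1.053 × 1.049 ≈ 1.30607.
Nominal growth factor: 1.08500. Real growth factor = 1.08500 / 1.30607 ≈ 0.83074.
Annualized: 0.83074^(1/7) − 1 ≈ -0.02614.

-2.61%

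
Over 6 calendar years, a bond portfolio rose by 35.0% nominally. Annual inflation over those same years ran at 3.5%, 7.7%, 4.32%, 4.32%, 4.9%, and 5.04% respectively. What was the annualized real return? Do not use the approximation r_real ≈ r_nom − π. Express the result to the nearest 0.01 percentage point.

0.17%

Cumulative inflation factor: 1.035 × 1.077 × 1.0432 × 1.0432 × 1.049 × 1.0504 ≈ 1.33666.
Nominal growth factor: 1.35000. Real growth factor = 1.35000 / 1.33666 ≈ 1.00998.
Annualized: 1.00998^(1/6) − 1 ≈ 0.00166.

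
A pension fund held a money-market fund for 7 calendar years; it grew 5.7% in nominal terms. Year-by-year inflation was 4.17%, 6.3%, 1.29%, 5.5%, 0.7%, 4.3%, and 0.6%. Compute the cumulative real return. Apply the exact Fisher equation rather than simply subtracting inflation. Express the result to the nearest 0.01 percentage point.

Cumulative inflation factor: 1.0417 × 1.063 × 1.0129 × 1.055 × 1.007 × 1.043 × 1.006 ≈ 1.25028.
Nominal growth factor: 1.05700. Real growth factor = 1.05700 / 1.25028 ≈ 0.84541.
Total real return ≈ -15.4588%.

-15.46%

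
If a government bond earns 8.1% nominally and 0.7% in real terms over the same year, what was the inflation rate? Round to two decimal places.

From (1+r_nom) = (1+r_real)(1+π), we get 1+π = (1 + 8.1%)/(1 + 0.7%) = 1.081/1.007 ≈ 1.07349.
So π ≈ 7.3486%.

7.35%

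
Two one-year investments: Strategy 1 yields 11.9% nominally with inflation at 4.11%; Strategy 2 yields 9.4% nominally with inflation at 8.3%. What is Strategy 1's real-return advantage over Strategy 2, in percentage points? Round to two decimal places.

6.47

Strategy 1 real return: 1.119/1.0411 − 1 = 7.482%.
Strategy 2 real return: 1.094/1.083 − 1 = 1.016%.
Difference: 7.482 − 1.016 = 6.466 pp.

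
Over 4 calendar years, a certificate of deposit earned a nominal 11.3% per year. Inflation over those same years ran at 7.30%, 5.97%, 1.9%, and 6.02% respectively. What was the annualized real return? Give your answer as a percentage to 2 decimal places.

Cumulative inflation factor: 1.0730 × 1.0597 × 1.019 × 1.0602 ≈ 1.22841.
Nominal growth factor: 1.53455. Real growth factor = 1.53455 / 1.22841 ≈ 1.24921.
Annualized: 1.24921^(1/4) − 1 ≈ 0.05720.

5.72%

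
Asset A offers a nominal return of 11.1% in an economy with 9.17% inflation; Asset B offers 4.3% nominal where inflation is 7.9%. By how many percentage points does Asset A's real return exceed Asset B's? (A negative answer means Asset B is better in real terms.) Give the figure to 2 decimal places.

5.10

Asset A real return: 1.111/1.0917 − 1 = 1.768%.
Asset B real return: 1.043/1.079 − 1 = -3.336%.
Difference: 1.768 − (-3.336) = 5.104 pp.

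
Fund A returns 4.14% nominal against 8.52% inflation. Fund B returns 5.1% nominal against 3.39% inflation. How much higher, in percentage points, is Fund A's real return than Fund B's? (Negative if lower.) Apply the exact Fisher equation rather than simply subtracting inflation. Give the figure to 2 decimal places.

Fund A real return: 1.0414/1.0852 − 1 = -4.036%.
Fund B real return: 1.051/1.0339 − 1 = 1.654%.
Difference: -4.036 − 1.654 = -5.690 pp.

-5.69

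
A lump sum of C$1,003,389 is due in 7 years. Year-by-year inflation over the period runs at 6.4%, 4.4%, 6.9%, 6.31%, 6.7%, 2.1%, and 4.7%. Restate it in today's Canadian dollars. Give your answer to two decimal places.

C$696,848.78

Price-level factor over 7 years: 1.064 × 1.044 × 1.069 × 1.0631 × 1.067 × 1.021 × 1.047 ≈ 1.4398948990.
Purchasing power today: C$1,003,389 divided by that factor.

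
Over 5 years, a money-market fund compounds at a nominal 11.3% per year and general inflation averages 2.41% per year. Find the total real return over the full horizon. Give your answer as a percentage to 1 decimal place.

The annual real rate is (1+11.3%)/(1+2.41%) − 1 = 8.6808%.
Compounded over 5 years: (1 + 0.086808)^5 − 1 ≈ 0.51623.

51.6%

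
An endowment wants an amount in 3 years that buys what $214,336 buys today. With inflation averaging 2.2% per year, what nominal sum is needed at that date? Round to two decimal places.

Cumulative price-level factor: (1+2.2%)^3 = 1.067462648.
Multiplying $214,336 by the price-level factor gives the future nominal sum.

$228,795.67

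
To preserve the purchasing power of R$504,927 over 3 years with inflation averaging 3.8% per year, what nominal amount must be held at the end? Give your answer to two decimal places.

Cumulative price-level factor: (1+3.8%)^3 = 1.118386872.
Multiplying R$504,927 by the price-level factor gives the future nominal sum.

R$564,703.73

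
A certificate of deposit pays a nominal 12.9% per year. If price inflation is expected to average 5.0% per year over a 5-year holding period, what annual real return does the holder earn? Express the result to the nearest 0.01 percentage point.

With constant rates the annual real return is the same each year: (1+12.9%)/(1+5.0%) − 1 = 0.07524.

7.52%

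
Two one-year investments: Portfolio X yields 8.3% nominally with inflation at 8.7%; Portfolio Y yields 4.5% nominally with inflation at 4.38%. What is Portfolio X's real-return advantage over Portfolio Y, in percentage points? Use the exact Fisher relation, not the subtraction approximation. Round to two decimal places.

Portfolio X real return: 1.083/1.087 − 1 = -0.368%.
Portfolio Y real return: 1.045/1.0438 − 1 = 0.115%.
Difference: -0.368 − 0.115 = -0.483 pp.

-0.48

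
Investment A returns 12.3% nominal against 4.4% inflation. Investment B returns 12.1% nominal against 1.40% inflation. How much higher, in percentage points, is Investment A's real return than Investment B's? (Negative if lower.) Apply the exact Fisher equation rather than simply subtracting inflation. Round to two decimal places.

-2.99

Investment A real return: 1.123/1.044 − 1 = 7.567%.
Investment B real return: 1.121/1.0140 − 1 = 10.552%.
Difference: 7.567 − 10.552 = -2.985 pp.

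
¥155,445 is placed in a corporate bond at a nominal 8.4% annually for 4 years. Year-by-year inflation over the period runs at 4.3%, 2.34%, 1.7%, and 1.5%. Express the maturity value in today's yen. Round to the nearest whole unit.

Nominal value at maturity: ¥155,445 × (1 + 8.4%)^4 ≈ ¥214,632.
Price-level factor over 4 years: 1.043 × 1.0234 × 1.017 × 1.015 ≈ 1.1018353870.
Dividing the nominal maturity value by the price-level factor gives the value in today's money.

¥194,795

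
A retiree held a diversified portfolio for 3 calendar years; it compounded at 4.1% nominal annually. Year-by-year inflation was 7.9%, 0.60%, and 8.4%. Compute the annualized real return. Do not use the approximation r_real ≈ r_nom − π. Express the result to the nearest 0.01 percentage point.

Cumulative inflation factor: 1.079 × 1.0060 × 1.084 ≈ 1.17665.
Nominal growth factor: 1.12811. Real growth factor = 1.12811 / 1.17665 ≈ 0.95875.
Annualized: 0.95875^(1/3) − 1 ≈ -0.01394.

-1.39%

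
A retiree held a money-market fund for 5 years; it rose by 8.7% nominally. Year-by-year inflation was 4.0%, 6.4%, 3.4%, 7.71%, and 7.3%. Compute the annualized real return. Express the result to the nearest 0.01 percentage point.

-3.84%

Cumulative inflation factor: 1.040 × 1.064 × 1.034 × 1.0771 × 1.073 ≈ 1.32236.
Nominal growth factor: 1.08700. Real growth factor = 1.08700 / 1.32236 ≈ 0.82201.
Annualized: 0.82201^(1/5) − 1 ≈ -0.03844.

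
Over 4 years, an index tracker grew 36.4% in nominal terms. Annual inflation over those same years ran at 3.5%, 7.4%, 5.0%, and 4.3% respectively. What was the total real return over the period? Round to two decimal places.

12.05%

Cumulative inflation factor: 1.035 × 1.074 × 1.050 × 1.043 ≈ 1.21736.
Nominal growth factor: 1.36400. Real growth factor = 1.36400 / 1.21736 ≈ 1.12046.
Total real return ≈ 12.0459%.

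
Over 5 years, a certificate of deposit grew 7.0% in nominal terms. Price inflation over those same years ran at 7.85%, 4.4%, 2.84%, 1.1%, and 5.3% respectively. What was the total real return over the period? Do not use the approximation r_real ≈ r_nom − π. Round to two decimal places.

Cumulative inflation factor: 1.0785 × 1.044 × 1.0284 × 1.011 × 1.053 ≈ 1.23271.
Nominal growth factor: 1.07000. Real growth factor = 1.07000 / 1.23271 ≈ 0.86800.
Total real return ≈ -13.1996%.

-13.20%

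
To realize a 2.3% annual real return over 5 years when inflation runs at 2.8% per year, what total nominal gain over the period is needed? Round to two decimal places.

Required annual nominal rate: (1+2.3%)(1+2.8%) − 1 = 5.1644%.
Cumulative over 5 years: (1 + 0.051644)^5 − 1 ≈ 0.28630.

28.63%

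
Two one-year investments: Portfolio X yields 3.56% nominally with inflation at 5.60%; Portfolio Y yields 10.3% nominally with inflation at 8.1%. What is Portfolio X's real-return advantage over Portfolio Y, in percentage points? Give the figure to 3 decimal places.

-3.967

Portfolio X real return: 1.0356/1.0560 − 1 = -1.9318%.
Portfolio Y real return: 1.103/1.081 − 1 = 2.0352%.
Difference: -1.9318 − 2.0352 = -3.9670 pp.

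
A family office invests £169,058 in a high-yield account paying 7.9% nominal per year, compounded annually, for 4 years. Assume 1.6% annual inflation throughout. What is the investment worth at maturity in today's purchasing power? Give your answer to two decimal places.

£215,053.58

Nominal value at maturity: £169,058 × (1 + 7.9%)^4 ≈ £229,150.87.
Price-level factor over 4 years: (1 + 1.6%)^4 ≈ 1.0655524495.
The maturity value deflated by that factor is the answer in today's purchasing power.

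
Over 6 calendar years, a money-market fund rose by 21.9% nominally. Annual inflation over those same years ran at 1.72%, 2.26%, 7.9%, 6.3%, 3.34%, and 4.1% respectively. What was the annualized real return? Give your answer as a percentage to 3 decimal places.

Cumulative inflation factor: 1.0172 × 1.0226 × 1.079 × 1.063 × 1.0334 × 1.041 ≈ 1.28347.
Nominal growth factor: 1.21900. Real growth factor = 1.21900 / 1.28347 ≈ 0.94977.
Annualized: 0.94977^(1/6) − 1 ≈ -0.00855.

-0.855%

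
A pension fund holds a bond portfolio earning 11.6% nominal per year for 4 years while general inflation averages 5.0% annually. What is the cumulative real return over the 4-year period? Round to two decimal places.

The annual real rate is (1+11.6%)/(1+5.0%) − 1 = 6.2857%.
Compounded over 4 years: (1 + 0.062857)^4 − 1 ≈ 0.27614.

27.61%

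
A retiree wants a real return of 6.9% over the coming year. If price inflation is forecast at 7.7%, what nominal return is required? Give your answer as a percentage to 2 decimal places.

By the Fisher equation, 1 + r_nom = (1 + 6.9%)(1 + 7.7%) = 1.069 × 1.077 = 1.151313.
So r_nom = 15.1313%.

15.13%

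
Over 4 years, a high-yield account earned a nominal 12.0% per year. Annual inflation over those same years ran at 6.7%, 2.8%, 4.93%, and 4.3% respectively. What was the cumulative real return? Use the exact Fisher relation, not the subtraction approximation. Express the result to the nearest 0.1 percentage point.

Cumulative inflation factor: 1.067 × 1.028 × 1.0493 × 1.043 ≈ 1.20044.
Nominal growth factor: 1.57352. Real growth factor = 1.57352 / 1.20044 ≈ 1.31078.
Total real return ≈ 31.0782%.

31.1%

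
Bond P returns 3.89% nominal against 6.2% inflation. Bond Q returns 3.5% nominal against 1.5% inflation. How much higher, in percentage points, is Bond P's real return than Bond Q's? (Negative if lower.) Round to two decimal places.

Bond P real return: 1.0389/1.062 − 1 = -2.175%.
Bond Q real return: 1.035/1.015 − 1 = 1.970%.
Difference: -2.175 − 1.970 = -4.145 pp.

-4.15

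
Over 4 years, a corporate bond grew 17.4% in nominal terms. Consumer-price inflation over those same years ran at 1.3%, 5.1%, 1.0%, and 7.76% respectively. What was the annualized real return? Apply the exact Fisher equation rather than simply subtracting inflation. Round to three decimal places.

0.327%

Cumulative inflation factor: 1.013 × 1.051 × 1.010 × 1.0776 ≈ 1.15875.
Nominal growth factor: 1.17400. Real growth factor = 1.17400 / 1.15875 ≈ 1.01316.
Annualized: 1.01316^(1/4) − 1 ≈ 0.00327.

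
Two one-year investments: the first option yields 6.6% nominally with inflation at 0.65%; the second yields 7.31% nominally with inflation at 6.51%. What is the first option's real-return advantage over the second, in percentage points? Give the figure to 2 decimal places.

5.16

The first option real return: 1.066/1.0065 − 1 = 5.912%.
The second real return: 1.0731/1.0651 − 1 = 0.751%.
Difference: 5.912 − 0.751 = 5.161 pp.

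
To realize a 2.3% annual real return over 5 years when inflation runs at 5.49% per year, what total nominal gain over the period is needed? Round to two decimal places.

Required annual nominal rate: (1+2.3%)(1+5.49%) − 1 = 7.91627%.
Cumulative over 5 years: (1 + 0.0791627)^5 − 1 ≈ 0.46364.

46.36%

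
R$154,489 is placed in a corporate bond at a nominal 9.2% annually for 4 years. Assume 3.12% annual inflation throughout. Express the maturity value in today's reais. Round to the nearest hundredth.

R$194,274.81

Nominal value at maturity: R$154,489 × (1 + 9.2%)^4 ≈ R$219,678.78.
Price-level factor over 4 years: (1 + 3.12%)^4 ≈ 1.1307630729.
The maturity value deflated by that factor is the answer in today's purchasing power.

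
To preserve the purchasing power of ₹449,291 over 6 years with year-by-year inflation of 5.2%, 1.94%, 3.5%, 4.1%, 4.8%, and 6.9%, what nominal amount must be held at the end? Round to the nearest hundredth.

₹581,591.64

Cumulative price-level factor: 1.052 × 1.0194 × 1.035 × 1.041 × 1.048 × 1.069 ≈ 1.2944653691.
Multiplying ₹449,291 by the price-level factor gives the future nominal sum.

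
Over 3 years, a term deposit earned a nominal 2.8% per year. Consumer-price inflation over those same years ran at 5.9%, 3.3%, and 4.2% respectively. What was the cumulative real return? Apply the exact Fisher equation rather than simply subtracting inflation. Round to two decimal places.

Cumulative inflation factor: 1.059 × 1.033 × 1.042 ≈ 1.13989.
Nominal growth factor: 1.08637. Real growth factor = 1.08637 / 1.13989 ≈ 0.95305.
Total real return ≈ -4.6951%.

-4.70%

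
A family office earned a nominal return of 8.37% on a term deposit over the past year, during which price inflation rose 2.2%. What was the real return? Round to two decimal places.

Real return via the Fisher equation: (1 + 8.37%)/(1 + 2.2%) − 1 = 1.0837/1.022 − 1 ≈ 0.06037.

6.04%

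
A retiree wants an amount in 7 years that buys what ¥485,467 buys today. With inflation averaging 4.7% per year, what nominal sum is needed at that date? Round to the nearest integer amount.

¥669,555

Cumulative price-level factor: (1+4.7%)^7 ≈ 1.3791984860.
The nominal amount required is ¥485,467 scaled up by that factor.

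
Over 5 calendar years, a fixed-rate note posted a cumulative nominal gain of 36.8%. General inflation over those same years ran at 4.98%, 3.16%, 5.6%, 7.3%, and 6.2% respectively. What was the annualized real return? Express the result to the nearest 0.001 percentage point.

0.975%

Cumulative inflation factor: 1.0498 × 1.0316 × 1.056 × 1.073 × 1.062 ≈ 1.30318.
Nominal growth factor: 1.36800. Real growth factor = 1.36800 / 1.30318 ≈ 1.04974.
Annualized: 1.04974^(1/5) − 1 ≈ 0.00975.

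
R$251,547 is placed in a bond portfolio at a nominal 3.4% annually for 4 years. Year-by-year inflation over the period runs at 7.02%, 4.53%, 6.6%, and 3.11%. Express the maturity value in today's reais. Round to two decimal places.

Nominal value at maturity: R$251,547 × (1 + 3.4%)^4 ≈ R$287,542.01.
Price-level factor over 4 years: 1.0702 × 1.0453 × 1.066 × 1.0311 ≈ 1.2296000965.
Dividing the nominal maturity value by the price-level factor gives the value in today's money.

R$233,850.02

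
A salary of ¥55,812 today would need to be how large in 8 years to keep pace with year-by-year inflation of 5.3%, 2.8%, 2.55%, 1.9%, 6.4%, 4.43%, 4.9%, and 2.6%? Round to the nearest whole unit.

Cumulative price-level factor: 1.053 × 1.028 × 1.0255 × 1.019 × 1.064 × 1.0443 × 1.049 × 1.026 ≈ 1.3527610480.
The nominal amount required is ¥55,812 scaled up by that factor.

¥75,500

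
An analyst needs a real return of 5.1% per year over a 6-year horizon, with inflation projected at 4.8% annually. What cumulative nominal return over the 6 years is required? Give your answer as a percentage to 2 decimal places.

78.56%

Required annual nominal rate: (1+5.1%)(1+4.8%) − 1 = 10.1448%.
Cumulative over 6 years: (1 + 0.101448)^6 − 1 ≈ 0.78560.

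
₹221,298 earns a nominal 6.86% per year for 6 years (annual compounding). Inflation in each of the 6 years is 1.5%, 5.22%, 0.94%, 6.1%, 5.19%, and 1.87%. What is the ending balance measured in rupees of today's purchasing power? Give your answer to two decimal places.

Nominal value at maturity: ₹221,298 × (1 + 6.86%)^6 ≈ ₹329,509.93.
Price-level factor over 6 years: 1.015 × 1.0522 × 1.0094 × 1.061 × 1.0519 × 1.0187 ≈ 1.2256424246.
Dividing the nominal maturity value by the price-level factor gives the value in today's money.

₹268,846.71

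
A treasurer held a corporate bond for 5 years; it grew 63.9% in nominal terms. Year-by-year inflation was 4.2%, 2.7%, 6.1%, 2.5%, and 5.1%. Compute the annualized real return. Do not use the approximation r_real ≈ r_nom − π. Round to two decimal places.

6.03%

Cumulative inflation factor: 1.042 × 1.027 × 1.061 × 1.025 × 1.051 ≈ 1.22315.
Nominal growth factor: 1.63900. Real growth factor = 1.63900 / 1.22315 ≈ 1.33998.
Annualized: 1.33998^(1/5) − 1 ≈ 0.06028.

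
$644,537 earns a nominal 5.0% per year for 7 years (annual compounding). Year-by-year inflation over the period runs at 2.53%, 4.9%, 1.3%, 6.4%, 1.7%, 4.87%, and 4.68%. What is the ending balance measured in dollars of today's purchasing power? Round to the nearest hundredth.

$700,744.17

Nominal value at maturity: $644,537 × (1 + 5.0%)^7 ≈ $906,928.29.
Price-level factor over 7 years: 1.0253 × 1.049 × 1.013 × 1.064 × 1.017 × 1.0487 × 1.0468 ≈ 1.2942359343.
Dividing the nominal maturity value by the price-level factor gives the value in today's money.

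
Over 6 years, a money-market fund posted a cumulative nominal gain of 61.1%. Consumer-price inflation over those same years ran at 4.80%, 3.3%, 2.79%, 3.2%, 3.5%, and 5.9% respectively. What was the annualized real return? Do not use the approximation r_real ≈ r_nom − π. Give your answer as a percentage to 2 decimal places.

4.20%

Cumulative inflation factor: 1.0480 × 1.033 × 1.0279 × 1.032 × 1.035 × 1.059 ≈ 1.25872.
Nominal growth factor: 1.61100. Real growth factor = 1.61100 / 1.25872 ≈ 1.27987.
Annualized: 1.27987^(1/6) − 1 ≈ 0.04198.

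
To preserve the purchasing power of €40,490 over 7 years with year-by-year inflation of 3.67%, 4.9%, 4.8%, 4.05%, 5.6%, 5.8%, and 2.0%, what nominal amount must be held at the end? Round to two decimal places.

€54,717.91

Cumulative price-level factor: 1.0367 × 1.049 × 1.048 × 1.0405 × 1.056 × 1.058 × 1.020 ≈ 1.3513931449.
Multiplying €40,490 by the price-level factor gives the future nominal sum.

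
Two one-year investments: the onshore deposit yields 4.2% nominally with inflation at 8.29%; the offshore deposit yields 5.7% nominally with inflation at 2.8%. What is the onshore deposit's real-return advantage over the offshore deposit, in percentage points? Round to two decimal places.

The onshore deposit real return: 1.042/1.0829 − 1 = -3.777%.
The offshore deposit real return: 1.057/1.028 − 1 = 2.821%.
Difference: -3.777 − 2.821 = -6.598 pp.

-6.60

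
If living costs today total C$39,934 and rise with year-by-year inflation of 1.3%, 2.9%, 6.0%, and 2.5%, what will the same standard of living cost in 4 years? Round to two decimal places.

Cumulative price-level factor: 1.013 × 1.029 × 1.060 × 1.025 = 1.1325426105.
Multiplying C$39,934 by the price-level factor gives the future nominal sum.

C$45,226.96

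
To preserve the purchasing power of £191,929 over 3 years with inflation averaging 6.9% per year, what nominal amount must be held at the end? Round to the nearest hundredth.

Cumulative price-level factor: (1+6.9%)^3 = 1.221611509.
The nominal amount required is £191,929 scaled up by that factor.

£234,462.68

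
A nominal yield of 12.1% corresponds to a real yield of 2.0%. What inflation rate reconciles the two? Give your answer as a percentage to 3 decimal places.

9.902%

From (1+r_nom) = (1+r_real)(1+π), we get 1+π = (1 + 12.1%)/(1 + 2.0%) = 1.121/1.020 ≈ 1.09902.
So π ≈ 9.9020%.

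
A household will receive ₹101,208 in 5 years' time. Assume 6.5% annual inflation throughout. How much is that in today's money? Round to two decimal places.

₹73,869.78

Price-level factor over 5 years: (1 + 6.5%)^5 ≈ 1.3700866634.
Purchasing power today: ₹101,208 divided by that factor.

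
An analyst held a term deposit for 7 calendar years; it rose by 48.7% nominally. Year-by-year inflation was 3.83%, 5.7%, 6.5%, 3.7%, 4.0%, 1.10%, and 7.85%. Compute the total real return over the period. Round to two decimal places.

Cumulative inflation factor: 1.0383 × 1.057 × 1.065 × 1.037 × 1.040 × 1.0110 × 1.0785 ≈ 1.37446.
Nominal growth factor: 1.48700. Real growth factor = 1.48700 / 1.37446 ≈ 1.08188.
Total real return ≈ 8.1883%.

8.19%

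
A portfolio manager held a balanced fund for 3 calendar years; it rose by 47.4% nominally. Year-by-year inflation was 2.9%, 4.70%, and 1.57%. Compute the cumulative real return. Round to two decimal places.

Cumulative inflation factor: 1.029 × 1.0470 × 1.0157 ≈ 1.09428.
Nominal growth factor: 1.47400. Real growth factor = 1.47400 / 1.09428 ≈ 1.34701.
Total real return ≈ 34.7007%.

34.70%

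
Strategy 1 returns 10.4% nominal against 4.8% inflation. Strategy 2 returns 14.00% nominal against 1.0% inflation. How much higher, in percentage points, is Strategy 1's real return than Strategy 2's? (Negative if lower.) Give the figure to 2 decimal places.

-7.53

Strategy 1 real return: 1.104/1.048 − 1 = 5.344%.
Strategy 2 real return: 1.1400/1.010 − 1 = 12.871%.
Difference: 5.344 − 12.871 = -7.527 pp.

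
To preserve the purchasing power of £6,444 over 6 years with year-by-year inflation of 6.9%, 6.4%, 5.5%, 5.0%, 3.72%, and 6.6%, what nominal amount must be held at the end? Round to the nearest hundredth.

Cumulative price-level factor: 1.069 × 1.064 × 1.055 × 1.050 × 1.0372 × 1.066 ≈ 1.3930952283.
Multiplying £6,444 by the price-level factor gives the future nominal sum.

£8,977.11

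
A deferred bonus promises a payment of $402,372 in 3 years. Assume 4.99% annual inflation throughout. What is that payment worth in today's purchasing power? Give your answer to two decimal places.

$347,683.39

Price-level factor over 3 years: (1 + 4.99%)^3 ≈ 1.1572942815.
Purchasing power today: $402,372 divided by that factor.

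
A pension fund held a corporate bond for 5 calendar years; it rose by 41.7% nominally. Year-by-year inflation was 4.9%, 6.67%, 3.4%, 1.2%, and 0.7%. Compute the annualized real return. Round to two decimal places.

Cumulative inflation factor: 1.049 × 1.0667 × 1.034 × 1.012 × 1.007 ≈ 1.17909.
Nominal growth factor: 1.41700. Real growth factor = 1.41700 / 1.17909 ≈ 1.20177.
Annualized: 1.20177^(1/5) − 1 ≈ 0.03744.

3.74%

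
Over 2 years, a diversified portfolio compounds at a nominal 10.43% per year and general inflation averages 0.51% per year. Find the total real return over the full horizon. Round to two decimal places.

The annual real rate is (1+10.43%)/(1+0.51%) − 1 = 9.8697%.
Compounded over 2 years: (1 + 0.098697)^2 − 1 ≈ 0.20713.

20.71%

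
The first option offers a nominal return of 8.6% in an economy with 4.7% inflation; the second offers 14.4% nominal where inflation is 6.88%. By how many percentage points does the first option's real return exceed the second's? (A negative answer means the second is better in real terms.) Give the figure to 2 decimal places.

-3.31

The first option real return: 1.086/1.047 − 1 = 3.725%.
The second real return: 1.144/1.0688 − 1 = 7.036%.
Difference: 3.725 − 7.036 = -3.311 pp.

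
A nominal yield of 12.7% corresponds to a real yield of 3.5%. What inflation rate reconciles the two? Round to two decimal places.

8.89%

From (1+r_nom) = (1+r_real)(1+π), we get 1+π = (1 + 12.7%)/(1 + 3.5%) = 1.127/1.035 ≈ 1.08889.
So π ≈ 8.8889%.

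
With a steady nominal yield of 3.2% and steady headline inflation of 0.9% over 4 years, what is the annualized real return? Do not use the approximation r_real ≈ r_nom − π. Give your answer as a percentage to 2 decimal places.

With constant rates the annual real return is the same each year: (1+3.2%)/(1+0.9%) − 1 = 0.02279.

2.28%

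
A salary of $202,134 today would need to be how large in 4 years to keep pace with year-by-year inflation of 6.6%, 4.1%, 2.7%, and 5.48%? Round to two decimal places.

Cumulative price-level factor: 1.066 × 1.041 × 1.027 × 1.0548 ≈ 1.2021218718.
Multiplying $202,134 by the price-level factor gives the future nominal sum.

$242,989.70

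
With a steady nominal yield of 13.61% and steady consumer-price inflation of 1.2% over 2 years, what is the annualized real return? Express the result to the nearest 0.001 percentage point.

With constant rates the annual real return is the same each year: (1+13.61%)/(1+1.2%) − 1 = 0.12263.

12.263%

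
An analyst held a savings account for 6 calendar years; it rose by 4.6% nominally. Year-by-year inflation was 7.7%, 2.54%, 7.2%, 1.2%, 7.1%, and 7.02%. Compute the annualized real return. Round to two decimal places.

-4.44%

Cumulative inflation factor: 1.077 × 1.0254 × 1.072 × 1.012 × 1.071 × 1.0702 ≈ 1.37322.
Nominal growth factor: 1.04600. Real growth factor = 1.04600 / 1.37322 ≈ 0.76172.
Annualized: 0.76172^(1/6) − 1 ≈ -0.04435.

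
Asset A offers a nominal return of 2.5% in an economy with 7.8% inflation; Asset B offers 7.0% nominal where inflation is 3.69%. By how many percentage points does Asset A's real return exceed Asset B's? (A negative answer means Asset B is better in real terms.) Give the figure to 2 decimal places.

Asset A real return: 1.025/1.078 − 1 = -4.917%.
Asset B real return: 1.070/1.0369 − 1 = 3.192%.
Difference: -4.917 − 3.192 = -8.109 pp.

-8.11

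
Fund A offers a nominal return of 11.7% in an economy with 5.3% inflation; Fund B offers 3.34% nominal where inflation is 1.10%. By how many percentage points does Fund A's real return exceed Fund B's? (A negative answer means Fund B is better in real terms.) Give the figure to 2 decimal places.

Fund A real return: 1.117/1.053 − 1 = 6.078%.
Fund B real return: 1.0334/1.0110 − 1 = 2.216%.
Difference: 6.078 − 2.216 = 3.862 pp.

3.86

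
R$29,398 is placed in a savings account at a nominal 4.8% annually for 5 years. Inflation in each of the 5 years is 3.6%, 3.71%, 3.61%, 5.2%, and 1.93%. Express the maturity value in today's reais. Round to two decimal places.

Nominal value at maturity: R$29,398 × (1 + 4.8%)^5 ≈ R$37,164.15.
Price-level factor over 5 years: 1.036 × 1.0371 × 1.0361 × 1.052 × 1.0193 ≈ 1.1937127358.
Dividing the nominal maturity value by the price-level factor gives the value in today's money.

R$31,133.24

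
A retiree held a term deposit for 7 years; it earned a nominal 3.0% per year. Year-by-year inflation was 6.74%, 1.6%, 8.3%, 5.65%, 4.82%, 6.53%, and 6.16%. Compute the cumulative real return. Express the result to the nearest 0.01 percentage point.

-16.39%

Cumulative inflation factor: 1.0674 × 1.016 × 1.083 × 1.0565 × 1.0482 × 1.0653 × 1.0616 ≈ 1.47094.
Nominal growth factor: 1.22987. Real growth factor = 1.22987 / 1.47094 ≈ 0.83611.
Total real return ≈ -16.3887%.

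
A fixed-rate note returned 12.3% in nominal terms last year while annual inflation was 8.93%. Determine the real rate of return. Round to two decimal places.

Real return via the Fisher equation: (1 + 12.3%)/(1 + 8.93%) − 1 = 1.123/1.0893 − 1 ≈ 0.03094.

3.09%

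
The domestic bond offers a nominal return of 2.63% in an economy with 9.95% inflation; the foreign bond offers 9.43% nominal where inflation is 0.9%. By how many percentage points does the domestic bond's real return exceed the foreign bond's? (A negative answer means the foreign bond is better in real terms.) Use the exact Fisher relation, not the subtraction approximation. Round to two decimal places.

-15.11

The domestic bond real return: 1.0263/1.0995 − 1 = -6.658%.
The foreign bond real return: 1.0943/1.009 − 1 = 8.454%.
Difference: -6.658 − 8.454 = -15.112 pp.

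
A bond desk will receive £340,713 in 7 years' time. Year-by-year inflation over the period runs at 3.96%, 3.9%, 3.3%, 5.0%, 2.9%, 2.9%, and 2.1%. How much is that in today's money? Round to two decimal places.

£269,005.26

Price-level factor over 7 years: 1.0396 × 1.039 × 1.033 × 1.050 × 1.029 × 1.029 × 1.021 ≈ 1.2665663063.
Purchasing power today: £340,713 divided by that factor.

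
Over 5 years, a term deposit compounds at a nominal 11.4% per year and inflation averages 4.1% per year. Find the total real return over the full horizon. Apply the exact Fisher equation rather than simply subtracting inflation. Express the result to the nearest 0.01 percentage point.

The annual real rate is (1+11.4%)/(1+4.1%) − 1 = 7.0125%.
Compounded over 5 years: (1 + 0.070125)^5 − 1 ≈ 0.40337.

40.34%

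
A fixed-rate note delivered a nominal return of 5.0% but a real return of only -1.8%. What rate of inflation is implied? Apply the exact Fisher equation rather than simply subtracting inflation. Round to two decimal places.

6.92%

From (1+r_nom) = (1+r_real)(1+π), we get 1+π = (1 + 5.0%)/(1 − 1.8%) = 1.050/0.982 ≈ 1.06925.
So π ≈ 6.9246%.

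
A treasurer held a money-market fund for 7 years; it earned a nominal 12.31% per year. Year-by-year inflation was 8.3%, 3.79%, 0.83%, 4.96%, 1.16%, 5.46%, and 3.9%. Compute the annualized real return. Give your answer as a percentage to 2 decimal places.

Cumulative inflation factor: 1.083 × 1.0379 × 1.0083 × 1.0496 × 1.0116 × 1.0546 × 1.039 ≈ 1.31859.
Nominal growth factor: 2.25387. Real growth factor = 2.25387 / 1.31859 ≈ 1.70930.
Annualized: 1.70930^(1/7) − 1 ≈ 0.07959.

7.96%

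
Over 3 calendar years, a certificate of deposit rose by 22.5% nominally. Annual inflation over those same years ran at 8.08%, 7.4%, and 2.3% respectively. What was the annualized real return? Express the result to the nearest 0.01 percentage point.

Cumulative inflation factor: 1.0808 × 1.074 × 1.023 ≈ 1.18748.
Nominal growth factor: 1.22500. Real growth factor = 1.22500 / 1.18748 ≈ 1.03160.
Annualized: 1.03160^(1/3) − 1 ≈ 0.01042.

1.04%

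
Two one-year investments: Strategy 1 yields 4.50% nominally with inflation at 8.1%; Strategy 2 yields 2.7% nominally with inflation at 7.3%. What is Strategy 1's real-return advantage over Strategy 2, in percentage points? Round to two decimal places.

Strategy 1 real return: 1.0450/1.081 − 1 = -3.330%.
Strategy 2 real return: 1.027/1.073 − 1 = -4.287%.
Difference: -3.330 − (-4.287) = 0.957 pp.

0.96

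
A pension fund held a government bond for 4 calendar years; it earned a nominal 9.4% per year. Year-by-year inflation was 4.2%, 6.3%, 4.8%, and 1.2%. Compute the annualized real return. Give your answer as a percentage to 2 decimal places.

5.08%

Cumulative inflation factor: 1.042 × 1.063 × 1.048 × 1.012 ≈ 1.17474.
Nominal growth factor: 1.43242. Real growth factor = 1.43242 / 1.17474 ≈ 1.21934.
Annualized: 1.21934^(1/4) − 1 ≈ 0.05083.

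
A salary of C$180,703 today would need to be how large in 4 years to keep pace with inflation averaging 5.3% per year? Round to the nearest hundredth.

Cumulative price-level factor: (1+5.3%)^4 ≈ 1.2294573985.
The nominal amount required is C$180,703 scaled up by that factor.

C$222,166.64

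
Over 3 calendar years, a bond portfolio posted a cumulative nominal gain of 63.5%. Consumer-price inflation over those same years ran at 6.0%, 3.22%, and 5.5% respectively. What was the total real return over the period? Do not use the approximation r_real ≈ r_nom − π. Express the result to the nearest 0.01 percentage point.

41.64%

Cumulative inflation factor: 1.060 × 1.0322 × 1.055 ≈ 1.15431.
Nominal growth factor: 1.63500. Real growth factor = 1.63500 / 1.15431 ≈ 1.41643.
Total real return ≈ 41.6432%.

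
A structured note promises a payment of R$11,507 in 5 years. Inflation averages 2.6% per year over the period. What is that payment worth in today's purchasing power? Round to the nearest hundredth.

R$10,121.04

Price-level factor over 5 years: (1 + 2.6%)^5 ≈ 1.1369380568.
Purchasing power today: R$11,507 divided by that factor.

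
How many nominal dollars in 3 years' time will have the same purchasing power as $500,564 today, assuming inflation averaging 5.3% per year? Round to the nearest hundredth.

Cumulative price-level factor: (1+5.3%)^3 = 1.167575877.
Multiplying $500,564 by the price-level factor gives the future nominal sum.

$584,446.45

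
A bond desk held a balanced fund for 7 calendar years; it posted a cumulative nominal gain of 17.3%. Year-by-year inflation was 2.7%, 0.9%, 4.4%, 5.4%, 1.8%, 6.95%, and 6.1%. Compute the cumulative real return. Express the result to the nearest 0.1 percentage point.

Cumulative inflation factor: 1.027 × 1.009 × 1.044 × 1.054 × 1.018 × 1.0695 × 1.061 ≈ 1.31718.
Nominal growth factor: 1.17300. Real growth factor = 1.17300 / 1.31718 ≈ 0.89054.
Total real return ≈ -10.9464%.

-10.9%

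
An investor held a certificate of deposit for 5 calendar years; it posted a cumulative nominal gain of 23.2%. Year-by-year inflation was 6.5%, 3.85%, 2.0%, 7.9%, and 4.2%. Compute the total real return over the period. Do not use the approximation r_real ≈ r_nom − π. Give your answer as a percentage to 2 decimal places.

-2.87%

Cumulative inflation factor: 1.065 × 1.0385 × 1.020 × 1.079 × 1.042 ≈ 1.26837.
Nominal growth factor: 1.23200. Real growth factor = 1.23200 / 1.26837 ≈ 0.97133.
Total real return ≈ -2.8673%.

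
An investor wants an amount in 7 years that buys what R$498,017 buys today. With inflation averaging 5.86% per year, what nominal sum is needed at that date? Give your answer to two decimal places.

Cumulative price-level factor: (1+5.86%)^7 ≈ 1.4897837320.
The nominal amount required is R$498,017 scaled up by that factor.

R$741,937.62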